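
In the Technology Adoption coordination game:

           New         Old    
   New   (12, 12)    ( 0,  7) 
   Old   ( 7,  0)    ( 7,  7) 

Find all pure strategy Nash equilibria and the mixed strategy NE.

Pure NE: (New, New) and (Old, Old); Mixed NE: p = 0.5833, q = 0.5833

Work:
Check pure NE:
(New, New): (12, 12) - no unilateral deviation beneficial
(Old, Old): (7, 7) - no unilateral deviation beneficial
Mixed NE: P1 plays New with p = 0.5833, P2 plays New with q = 0.5833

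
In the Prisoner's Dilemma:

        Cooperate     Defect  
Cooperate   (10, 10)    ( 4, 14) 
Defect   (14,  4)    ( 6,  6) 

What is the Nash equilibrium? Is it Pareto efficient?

(Defect, Defect) is NE; not Pareto efficient

Work:
Defect dominates Cooperate for both players:
If P2 cooperates: Defect (14) > Cooperate (10)
If P2 defects: Defect (6) > Cooperate (4)
NE: (Defect, Defect) with payoff (6, 6)
But (Cooperate, Cooperate) = (10, 10) Pareto dominates (6, 6)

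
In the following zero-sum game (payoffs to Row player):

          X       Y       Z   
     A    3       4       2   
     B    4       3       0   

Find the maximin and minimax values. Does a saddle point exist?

Maximin = 2, Minimax = 2, Saddle: True

Work:
Row minimums: [2, 0] → maximin = 2
Column maximums: [4, 4, 2] → minimax = 2
Saddle point exists! Game value = 2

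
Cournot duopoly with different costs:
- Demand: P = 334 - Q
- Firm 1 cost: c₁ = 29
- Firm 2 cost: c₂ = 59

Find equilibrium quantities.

q₁* = 111.67, q₂* = 81.67

Work:
Reaction: q₁ = (334 - 29 - q₂)/2
Reaction: q₂ = (334 - 59 - q₁)/2
Solve simultaneously:
q₁* = (334 - 2×29 + 59)/3 = 111.67
q₂* = (334 - 2×59 + 29)/3 = 81.67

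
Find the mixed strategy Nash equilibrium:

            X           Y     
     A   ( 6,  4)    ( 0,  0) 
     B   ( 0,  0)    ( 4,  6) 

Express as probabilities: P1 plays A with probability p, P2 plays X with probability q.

p = 0.6, q = 0.4

Work:
Find probabilities that make opponent indifferent:
P2 chooses q to make P1 indifferent between A and B
P1 chooses p to make P2 indifferent between X and Y
Mixed NE: P1 plays (A: 0.6, B: 0.4), P2 plays (X: 0.4, Y: 0.6)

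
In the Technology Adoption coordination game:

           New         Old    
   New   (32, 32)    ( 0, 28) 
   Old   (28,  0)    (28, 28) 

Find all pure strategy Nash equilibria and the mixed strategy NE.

Pure NE: (New, New) and (Old, Old); Mixed NE: p = 0.875, q = 0.875

Work:
Check pure NE:
(New, New): (32, 32) - no unilateral deviation beneficial
(Old, Old): (28, 28) - no unilateral deviation beneficial
Mixed NE: P1 plays New with p = 0.875, P2 plays New with q = 0.875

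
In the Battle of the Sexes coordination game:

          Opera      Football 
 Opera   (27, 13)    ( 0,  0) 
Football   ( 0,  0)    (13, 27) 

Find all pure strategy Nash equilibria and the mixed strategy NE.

Pure NE: (Opera, Opera) and (Football, Football); Mixed NE: p = 0.675, q = 0.325

Work:
Check pure NE:
(Opera, Opera): (27, 13) - no unilateral deviation beneficial
(Football, Football): (13, 27) - no unilateral deviation beneficial
Mixed NE: P1 plays Opera with p = 0.675, P2 plays Opera with q = 0.325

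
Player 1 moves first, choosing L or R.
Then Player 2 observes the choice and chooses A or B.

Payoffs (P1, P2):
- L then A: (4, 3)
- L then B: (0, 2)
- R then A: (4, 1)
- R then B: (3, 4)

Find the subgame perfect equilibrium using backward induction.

P1 plays L, P2 plays A after L and B after R; Payoff (4, 3)

Work:
Backward induction:
After L: P2 chooses A → P1 gets 4
After R: P2 chooses B → P1 gets 3
P1 chooses L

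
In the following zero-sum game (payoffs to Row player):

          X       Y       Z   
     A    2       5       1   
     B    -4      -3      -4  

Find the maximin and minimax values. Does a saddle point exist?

Maximin = 1, Minimax = 1, Saddle: True

Work:
Row minimums: [1, -4] → maximin = 1
Column maximums: [2, 5, 1] → minimax = 1
Saddle point exists! Game value = 1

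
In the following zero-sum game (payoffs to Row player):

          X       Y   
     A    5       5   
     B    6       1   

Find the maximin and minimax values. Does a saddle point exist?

Maximin = 5, Minimax = 5, Saddle: True

Work:
Row minimums: [5, 1] → maximin = 5
Column maximums: [6, 5] → minimax = 5
Saddle point exists! Game value = 5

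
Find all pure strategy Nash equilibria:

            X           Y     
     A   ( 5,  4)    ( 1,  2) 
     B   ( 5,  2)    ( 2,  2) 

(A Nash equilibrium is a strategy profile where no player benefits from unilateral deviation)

Nash equilibrium: (A, X), (B, X), (B, Y)

Work:
Best responses:
  P1 vs X: payoffs [5, 5] → best response A/B (payoff 5)
  P1 vs Y: payoffs [1, 2] → best response B (payoff 2)
  P2 vs A: payoffs [4, 2] → best response X (payoff 4)
  P2 vs B: payoffs [2, 2] → best response X/Y (payoff 2)
Mutual best responses: (A,X), (B,X), (B,Y) → Nash equilibria.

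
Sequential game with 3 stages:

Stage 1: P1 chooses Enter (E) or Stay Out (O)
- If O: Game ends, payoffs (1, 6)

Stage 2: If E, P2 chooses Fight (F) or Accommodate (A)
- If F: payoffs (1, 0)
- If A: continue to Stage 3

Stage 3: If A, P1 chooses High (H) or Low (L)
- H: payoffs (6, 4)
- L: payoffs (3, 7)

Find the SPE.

SPE: (E, A, H); Outcome (6, 4)

Work:
Stage 3: P1 chooses H (6 vs 3)
Stage 2: P2: F->0, A->4 (anticipating H). Choose A
Stage 1: P1: O->1, E->6 (anticipating A, H). Choose E
SPE path: E -> A -> H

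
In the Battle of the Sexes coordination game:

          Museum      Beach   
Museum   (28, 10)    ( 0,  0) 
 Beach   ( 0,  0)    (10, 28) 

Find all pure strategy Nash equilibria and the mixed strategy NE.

Pure NE: (Museum, Museum) and (Beach, Beach); Mixed NE: p = 0.7368, q = 0.2632

Work:
Check pure NE:
(Museum, Museum): (28, 10) - no unilateral deviation beneficial
(Beach, Beach): (10, 28) - no unilateral deviation beneficial
Mixed NE: P1 plays Museum with p = 0.7368, P2 plays Museum with q = 0.2632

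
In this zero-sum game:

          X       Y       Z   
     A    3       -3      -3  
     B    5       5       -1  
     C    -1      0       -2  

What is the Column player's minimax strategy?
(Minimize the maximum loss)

Column should play Z, value = -1

Work:
Column player minimizes Row's maximum payoff:
Column X: max payoff to Row = 5
Column Y: max payoff to Row = 5
Column Z: max payoff to Row = -1
Minimum is -1, achieved by column Z.
Minimax strategy: Z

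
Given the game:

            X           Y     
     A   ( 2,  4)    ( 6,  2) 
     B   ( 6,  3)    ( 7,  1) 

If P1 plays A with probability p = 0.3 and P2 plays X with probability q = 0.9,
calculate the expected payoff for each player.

E[P1] = 4.99, E[P2] = 3.1

Work:
E[P1] = p·q·π₁(A,X) + p·(1-q)·π₁(A,Y) + (1-p)·q·π₁(B,X) + (1-p)·(1-q)·π₁(B,Y)
= 0.3·0.9·2 + 0.3·0.1·6 + 0.7·0.9·6 + 0.7·0.1·7
= 4.99

E[P2] = 3.1 (similar calculation)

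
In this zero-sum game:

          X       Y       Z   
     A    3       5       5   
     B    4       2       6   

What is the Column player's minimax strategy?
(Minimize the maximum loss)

Column should play X, value = 4

Work:
Column player minimizes Row's maximum payoff:
Column X: max payoff to Row = 4
Column Y: max payoff to Row = 5
Column Z: max payoff to Row = 6
Minimum is 4, achieved by column X.
Minimax strategy: X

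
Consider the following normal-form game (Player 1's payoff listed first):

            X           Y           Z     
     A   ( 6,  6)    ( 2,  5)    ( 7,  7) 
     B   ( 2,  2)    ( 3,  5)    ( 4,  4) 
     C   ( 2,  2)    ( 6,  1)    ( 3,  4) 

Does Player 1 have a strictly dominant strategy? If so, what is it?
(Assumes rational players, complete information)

No strictly dominant strategy exists for Player 1

Work:
A strategy strictly dominates another if it gives a strictly higher payoff against every opponent action. Compare each pair of P1's strategies column-by-column:
  A vs B: [6 vs 2, 2 vs 3, 7 vs 4] → A does not strictly dominate B (column Y: 2 ≤ 3)
  A vs C: [6 vs 2, 2 vs 6, 7 vs 3] → A does not strictly dominate C (column Y: 2 ≤ 6)
  B vs A: [2 vs 6, 3 vs 2, 4 vs 7] → B does not strictly dominate A (column X: 2 ≤ 6)
  B vs C: [2 vs 2, 3 vs 6, 4 vs 3] → B does not strictly dominate C (column X: 2 ≤ 2)
  C vs A: [2 vs 6, 6 vs 2, 3 vs 7] → C does not strictly dominate A (column X: 2 ≤ 6)
  C vs B: [2 vs 2, 6 vs 3, 3 vs 4] → C does not strictly dominate B (column X: 2 ≤ 2)
No single strategy strictly dominates all others → no strictly dominant strategy.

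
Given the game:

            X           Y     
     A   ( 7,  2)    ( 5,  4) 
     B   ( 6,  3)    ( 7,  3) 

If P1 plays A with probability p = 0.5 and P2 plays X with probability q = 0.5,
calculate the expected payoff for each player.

E[P1] = 6.25, E[P2] = 3.0

Work:
E[P1] = p·q·π₁(A,X) + p·(1-q)·π₁(A,Y) + (1-p)·q·π₁(B,X) + (1-p)·(1-q)·π₁(B,Y)
= 0.5·0.5·7 + 0.5·0.5·5 + 0.5·0.5·6 + 0.5·0.5·7
= 6.25

E[P2] = 3.0 (similar calculation)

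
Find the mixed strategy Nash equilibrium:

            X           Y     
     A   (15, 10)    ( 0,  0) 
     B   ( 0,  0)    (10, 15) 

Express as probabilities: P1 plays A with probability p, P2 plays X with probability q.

p = 0.6, q = 0.4

Work:
Find probabilities that make opponent indifferent:
P2 chooses q to make P1 indifferent between A and B
P1 chooses p to make P2 indifferent between X and Y
Mixed NE: P1 plays (A: 0.6, B: 0.4), P2 plays (X: 0.4, Y: 0.6)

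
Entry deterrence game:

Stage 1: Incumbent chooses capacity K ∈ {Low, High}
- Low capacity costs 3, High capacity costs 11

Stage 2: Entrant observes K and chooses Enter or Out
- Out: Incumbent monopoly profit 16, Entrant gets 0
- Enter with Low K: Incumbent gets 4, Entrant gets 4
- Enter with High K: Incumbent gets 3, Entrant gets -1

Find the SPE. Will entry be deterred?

SPE: (High, Enter|Low, Out|High); Entry deterred. Incumbent net profit = 5

Work:
After Low K: Entrant enters (4 > 0)
After High K: Entrant stays out (-1 < 0)
Incumbent: Low → 4−3=1, High → 16−11=5
Incumbent chooses High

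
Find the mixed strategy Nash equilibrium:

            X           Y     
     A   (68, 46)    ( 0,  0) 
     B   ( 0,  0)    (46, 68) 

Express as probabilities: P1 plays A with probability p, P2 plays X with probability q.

p = 0.5965, q = 0.4035

Work:
Find probabilities that make opponent indifferent:
P2 chooses q to make P1 indifferent between A and B
P1 chooses p to make P2 indifferent between X and Y
Mixed NE: P1 plays (A: 0.5965, B: 0.4035), P2 plays (X: 0.4035, Y: 0.5965)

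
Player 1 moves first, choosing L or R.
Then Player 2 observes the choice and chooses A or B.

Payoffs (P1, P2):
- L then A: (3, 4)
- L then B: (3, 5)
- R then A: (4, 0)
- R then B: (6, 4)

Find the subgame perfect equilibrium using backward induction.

P1 plays R, P2 plays B after L and B after R; Payoff (6, 4)

Work:
Backward induction:
After L: P2 chooses B → P1 gets 3
After R: P2 chooses B → P1 gets 6
P1 chooses R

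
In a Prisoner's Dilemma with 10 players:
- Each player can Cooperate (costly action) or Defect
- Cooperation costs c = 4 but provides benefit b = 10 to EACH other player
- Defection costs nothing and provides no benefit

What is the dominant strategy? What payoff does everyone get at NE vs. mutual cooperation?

Dominant: Defect; NE payoff = 0; Coop payoff = 86

Work:
Defect dominates (saves cost c = 4, benefit to others is external)
NE: All defect → everyone gets 0
If all cooperate: each receives (9)×10 - 4 = 86
Social dilemma: 86 > 0 but NE gives 0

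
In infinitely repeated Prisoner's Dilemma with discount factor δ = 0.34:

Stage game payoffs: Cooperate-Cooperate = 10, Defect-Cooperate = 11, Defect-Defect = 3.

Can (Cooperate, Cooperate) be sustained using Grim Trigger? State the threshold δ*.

δ* = 0.125; since δ = 0.34 ≥ 0.125, cooperation can be sustained

Work:
For Grim Trigger:
Cooperate forever: 10/(1-δ)
Defect then punished: 11 + 3·δ/(1-δ)
Need: 10/(1-δ) ≥ 11 + 3·δ/(1-δ)
Solving: δ ≥ (T-R)/(T-P) = (11-10)/(11-3) = 0.125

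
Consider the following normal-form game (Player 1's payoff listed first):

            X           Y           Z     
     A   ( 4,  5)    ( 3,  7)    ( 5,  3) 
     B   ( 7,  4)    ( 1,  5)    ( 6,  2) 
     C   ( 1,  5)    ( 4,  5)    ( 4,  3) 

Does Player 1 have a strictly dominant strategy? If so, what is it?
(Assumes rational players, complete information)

No strictly dominant strategy exists for Player 1

Work:
A strategy strictly dominates another if it gives a strictly higher payoff against every opponent action. Compare each pair of P1's strategies column-by-column:
  A vs B: [4 vs 7, 3 vs 1, 5 vs 6] → A does not strictly dominate B (column X: 4 ≤ 7)
  A vs C: [4 vs 1, 3 vs 4, 5 vs 4] → A does not strictly dominate C (column Y: 3 ≤ 4)
  B vs A: [7 vs 4, 1 vs 3, 6 vs 5] → B does not strictly dominate A (column Y: 1 ≤ 3)
  B vs C: [7 vs 1, 1 vs 4, 6 vs 4] → B does not strictly dominate C (column Y: 1 ≤ 4)
  C vs A: [1 vs 4, 4 vs 3, 4 vs 5] → C does not strictly dominate A (column X: 1 ≤ 4)
  C vs B: [1 vs 7, 4 vs 1, 4 vs 6] → C does not strictly dominate B (column X: 1 ≤ 7)
No single strategy strictly dominates all others → no strictly dominant strategy.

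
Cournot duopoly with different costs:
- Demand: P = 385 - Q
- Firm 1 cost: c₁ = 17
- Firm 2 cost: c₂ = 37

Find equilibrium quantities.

q₁* = 129.33, q₂* = 109.33

Work:
Reaction: q₁ = (385 - 17 - q₂)/2
Reaction: q₂ = (385 - 37 - q₁)/2
Solve simultaneously:
q₁* = (385 - 2×17 + 37)/3 = 129.33
q₂* = (385 - 2×37 + 17)/3 = 109.33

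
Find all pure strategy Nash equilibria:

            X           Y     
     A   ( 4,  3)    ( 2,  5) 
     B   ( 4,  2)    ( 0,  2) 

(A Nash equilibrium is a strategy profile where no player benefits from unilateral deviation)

Nash equilibrium: (A, Y), (B, X)

Work:
Best responses:
  P1 vs X: payoffs [4, 4] → best response A/B (payoff 4)
  P1 vs Y: payoffs [2, 0] → best response A (payoff 2)
  P2 vs A: payoffs [3, 5] → best response Y (payoff 5)
  P2 vs B: payoffs [2, 2] → best response X/Y (payoff 2)
Mutual best responses: (A,Y), (B,X) → Nash equilibria.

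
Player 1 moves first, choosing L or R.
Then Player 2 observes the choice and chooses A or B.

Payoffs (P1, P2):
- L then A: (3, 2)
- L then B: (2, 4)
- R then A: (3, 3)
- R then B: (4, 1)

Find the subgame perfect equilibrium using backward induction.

P1 plays R, P2 plays B after L and A after R; Payoff (3, 3)

Work:
Backward induction:
After L: P2 chooses B → P1 gets 2
After R: P2 chooses A → P1 gets 3
P1 chooses R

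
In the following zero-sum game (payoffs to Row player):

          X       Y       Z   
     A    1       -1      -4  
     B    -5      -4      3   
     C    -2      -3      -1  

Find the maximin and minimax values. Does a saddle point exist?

Maximin = -3, Minimax = -1, Saddle: False

Work:
Row minimums: [-4, -5, -3] → maximin = -3
Column maximums: [1, -1, 3] → minimax = -1
No saddle point (maximin ≠ minimax). Mixed strategy needed.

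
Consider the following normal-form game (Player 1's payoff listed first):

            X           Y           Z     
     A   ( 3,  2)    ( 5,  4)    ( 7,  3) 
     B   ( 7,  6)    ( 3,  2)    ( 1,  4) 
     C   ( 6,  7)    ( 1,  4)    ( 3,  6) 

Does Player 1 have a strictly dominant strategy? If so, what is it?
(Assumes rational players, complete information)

No strictly dominant strategy exists for Player 1

Work:
A strategy strictly dominates another if it gives a strictly higher payoff against every opponent action. Compare each pair of P1's strategies column-by-column:
  A vs B: [3 vs 7, 5 vs 3, 7 vs 1] → A does not strictly dominate B (column X: 3 ≤ 7)
  A vs C: [3 vs 6, 5 vs 1, 7 vs 3] → A does not strictly dominate C (column X: 3 ≤ 6)
  B vs A: [7 vs 3, 3 vs 5, 1 vs 7] → B does not strictly dominate A (column Y: 3 ≤ 5)
  B vs C: [7 vs 6, 3 vs 1, 1 vs 3] → B does not strictly dominate C (column Z: 1 ≤ 3)
  C vs A: [6 vs 3, 1 vs 5, 3 vs 7] → C does not strictly dominate A (column Y: 1 ≤ 5)
  C vs B: [6 vs 7, 1 vs 3, 3 vs 1] → C does not strictly dominate B (column X: 6 ≤ 7)
No single strategy strictly dominates all others → no strictly dominant strategy.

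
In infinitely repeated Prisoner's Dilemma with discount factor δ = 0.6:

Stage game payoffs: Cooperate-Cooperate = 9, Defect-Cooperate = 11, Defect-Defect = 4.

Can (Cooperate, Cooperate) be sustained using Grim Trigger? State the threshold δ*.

δ* = 0.2857; since δ = 0.6 ≥ 0.2857, cooperation can be sustained

Work:
For Grim Trigger:
Cooperate forever: 9/(1-δ)
Defect then punished: 11 + 4·δ/(1-δ)
Need: 9/(1-δ) ≥ 11 + 4·δ/(1-δ)
Solving: δ ≥ (T-R)/(T-P) = (11-9)/(11-4) = 0.2857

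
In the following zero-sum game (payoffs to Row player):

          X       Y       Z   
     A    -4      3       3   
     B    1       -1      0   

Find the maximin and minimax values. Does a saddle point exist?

Maximin = -1, Minimax = 1, Saddle: False

Work:
Row minimums: [-4, -1] → maximin = -1
Column maximums: [1, 3, 3] → minimax = 1
No saddle point (maximin ≠ minimax). Mixed strategy needed.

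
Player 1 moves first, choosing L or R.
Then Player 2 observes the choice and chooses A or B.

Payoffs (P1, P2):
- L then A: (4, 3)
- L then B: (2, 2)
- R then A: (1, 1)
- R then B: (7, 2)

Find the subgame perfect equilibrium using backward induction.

P1 plays R, P2 plays A after L and B after R; Payoff (7, 2)

Work:
Backward induction:
After L: P2 chooses A → P1 gets 4
After R: P2 chooses B → P1 gets 7
P1 chooses R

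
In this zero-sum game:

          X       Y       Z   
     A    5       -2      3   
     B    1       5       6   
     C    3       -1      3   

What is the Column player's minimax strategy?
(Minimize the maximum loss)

Column should play X or Y (all achieve the minimum), value = 5

Work:
Column player minimizes Row's maximum payoff:
Column X: max payoff to Row = 5
Column Y: max payoff to Row = 5
Column Z: max payoff to Row = 6
Minimum is 5, achieved by columns X, Y (tied).
Each of X or Y is a minimax strategy.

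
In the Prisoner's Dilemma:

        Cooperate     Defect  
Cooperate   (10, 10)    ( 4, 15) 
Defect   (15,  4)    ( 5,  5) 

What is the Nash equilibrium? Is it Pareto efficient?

(Defect, Defect) is NE; not Pareto efficient

Work:
Defect dominates Cooperate for both players:
If P2 cooperates: Defect (15) > Cooperate (10)
If P2 defects: Defect (5) > Cooperate (4)
NE: (Defect, Defect) with payoff (5, 5)
But (Cooperate, Cooperate) = (10, 10) Pareto dominates (5, 5)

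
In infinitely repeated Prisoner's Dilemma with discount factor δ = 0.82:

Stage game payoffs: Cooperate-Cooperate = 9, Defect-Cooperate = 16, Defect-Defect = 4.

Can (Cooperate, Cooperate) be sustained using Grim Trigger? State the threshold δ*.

δ* = 0.5833; since δ = 0.82 ≥ 0.5833, cooperation can be sustained

Work:
For Grim Trigger:
Cooperate forever: 9/(1-δ)
Defect then punished: 16 + 4·δ/(1-δ)
Need: 9/(1-δ) ≥ 16 + 4·δ/(1-δ)
Solving: δ ≥ (T-R)/(T-P) = (16-9)/(16-4) = 0.5833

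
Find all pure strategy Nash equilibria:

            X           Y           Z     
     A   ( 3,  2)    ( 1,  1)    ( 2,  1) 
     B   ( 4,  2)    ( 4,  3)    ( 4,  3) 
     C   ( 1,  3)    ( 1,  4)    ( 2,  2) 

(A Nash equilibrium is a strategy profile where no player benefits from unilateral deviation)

Nash equilibrium: (B, Y), (B, Z)

Work:
Best responses:
  P1 vs X: payoffs [3, 4, 1] → best response B (payoff 4)
  P1 vs Y: payoffs [1, 4, 1] → best response B (payoff 4)
  P1 vs Z: payoffs [2, 4, 2] → best response B (payoff 4)
  P2 vs A: payoffs [2, 1, 1] → best response X (payoff 2)
  P2 vs B: payoffs [2, 3, 3] → best response Y/Z (payoff 3)
  P2 vs C: payoffs [3, 4, 2] → best response Y (payoff 4)
Mutual best responses: (B,Y), (B,Z) → Nash equilibria.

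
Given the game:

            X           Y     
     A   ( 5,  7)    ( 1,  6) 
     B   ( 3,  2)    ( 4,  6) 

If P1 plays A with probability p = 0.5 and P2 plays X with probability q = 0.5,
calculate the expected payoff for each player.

E[P1] = 3.25, E[P2] = 5.25

Work:
E[P1] = p·q·π₁(A,X) + p·(1-q)·π₁(A,Y) + (1-p)·q·π₁(B,X) + (1-p)·(1-q)·π₁(B,Y)
= 0.5·0.5·5 + 0.5·0.5·1 + 0.5·0.5·3 + 0.5·0.5·4
= 3.25

E[P2] = 5.25 (similar calculation)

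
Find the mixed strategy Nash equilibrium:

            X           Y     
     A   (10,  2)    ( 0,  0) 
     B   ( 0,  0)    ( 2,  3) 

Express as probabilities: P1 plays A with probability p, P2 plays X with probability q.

p = 0.6, q = 0.1667

Work:
Find probabilities that make opponent indifferent:
P2 chooses q to make P1 indifferent between A and B
P1 chooses p to make P2 indifferent between X and Y
Mixed NE: P1 plays (A: 0.6, B: 0.4), P2 plays (X: 0.1667, Y: 0.8333)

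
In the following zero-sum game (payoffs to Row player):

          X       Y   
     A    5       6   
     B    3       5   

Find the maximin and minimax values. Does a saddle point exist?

Maximin = 5, Minimax = 5, Saddle: True

Work:
Row minimums: [5, 3] → maximin = 5
Column maximums: [5, 6] → minimax = 5
Saddle point exists! Game value = 5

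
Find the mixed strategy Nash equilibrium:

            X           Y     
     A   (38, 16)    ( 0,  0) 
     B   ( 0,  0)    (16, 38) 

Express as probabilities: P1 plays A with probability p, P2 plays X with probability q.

p = 0.7037, q = 0.2963

Work:
Find probabilities that make opponent indifferent:
P2 chooses q to make P1 indifferent between A and B
P1 chooses p to make P2 indifferent between X and Y
Mixed NE: P1 plays (A: 0.7037, B: 0.2963), P2 plays (X: 0.2963, Y: 0.7037)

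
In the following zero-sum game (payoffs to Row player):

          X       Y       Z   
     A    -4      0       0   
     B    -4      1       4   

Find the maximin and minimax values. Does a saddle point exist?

Maximin = -4, Minimax = -4, Saddle: True

Work:
Row minimums: [-4, -4] → maximin = -4
Column maximums: [-4, 1, 4] → minimax = -4
Saddle point exists! Game value = -4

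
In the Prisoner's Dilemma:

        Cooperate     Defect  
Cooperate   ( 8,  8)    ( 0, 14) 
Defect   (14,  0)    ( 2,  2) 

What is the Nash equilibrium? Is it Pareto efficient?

(Defect, Defect) is NE; not Pareto efficient

Work:
Defect dominates Cooperate for both players:
If P2 cooperates: Defect (14) > Cooperate (8)
If P2 defects: Defect (2) > Cooperate (0)
NE: (Defect, Defect) with payoff (2, 2)
But (Cooperate, Cooperate) = (8, 8) Pareto dominates (2, 2)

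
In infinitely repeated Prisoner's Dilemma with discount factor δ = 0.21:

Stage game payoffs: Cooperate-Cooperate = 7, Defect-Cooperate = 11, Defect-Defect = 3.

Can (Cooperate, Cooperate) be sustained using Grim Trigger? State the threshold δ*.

δ* = 0.5; since δ = 0.21 < 0.5, cooperation cannot be sustained

Work:
For Grim Trigger:
Cooperate forever: 7/(1-δ)
Defect then punished: 11 + 3·δ/(1-δ)
Need: 7/(1-δ) ≥ 11 + 3·δ/(1-δ)
Solving: δ ≥ (T-R)/(T-P) = (11-7)/(11-3) = 0.5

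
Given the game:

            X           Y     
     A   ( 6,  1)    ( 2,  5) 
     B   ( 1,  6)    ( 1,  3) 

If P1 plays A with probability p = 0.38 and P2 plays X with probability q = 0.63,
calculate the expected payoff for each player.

E[P1] = 2.3376, E[P2] = 3.9742

Work:
E[P1] = p·q·π₁(A,X) + p·(1-q)·π₁(A,Y) + (1-p)·q·π₁(B,X) + (1-p)·(1-q)·π₁(B,Y)
= 0.38·0.63·6 + 0.38·0.37·2 + 0.62·0.63·1 + 0.62·0.37·1
= 2.3376

E[P2] = 3.9742 (similar calculation)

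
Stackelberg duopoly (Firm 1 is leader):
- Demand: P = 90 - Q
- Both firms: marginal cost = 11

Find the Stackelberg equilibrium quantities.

q₁* (leader) = 39.5, q₂* (follower) = 19.75

Work:
Follower's reaction: q₂ = (a - c - q₁)/2
Leader substitutes: π₁ = q₁·(a - q₁ - (a-c-q₁)/2 - c)
FOC: q₁* = (90 - 11)/2 = 39.50
Then: q₂* = (90 - 11 - 39.5)/2 = 19.75
Leader has first-mover advantage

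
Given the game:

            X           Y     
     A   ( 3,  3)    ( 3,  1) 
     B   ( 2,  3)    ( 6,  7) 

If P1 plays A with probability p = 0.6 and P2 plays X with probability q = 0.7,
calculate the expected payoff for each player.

E[P1] = 3.08, E[P2] = 3.12

Work:
E[P1] = p·q·π₁(A,X) + p·(1-q)·π₁(A,Y) + (1-p)·q·π₁(B,X) + (1-p)·(1-q)·π₁(B,Y)
= 0.6·0.7·3 + 0.6·0.3·3 + 0.4·0.7·2 + 0.4·0.3·6
= 3.08

E[P2] = 3.12 (similar calculation)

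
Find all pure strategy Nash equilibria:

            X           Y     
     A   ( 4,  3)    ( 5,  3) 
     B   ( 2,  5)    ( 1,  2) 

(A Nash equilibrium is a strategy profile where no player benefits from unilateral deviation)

Nash equilibrium: (A, X), (A, Y)

Work:
Best responses:
  P1 vs X: payoffs [4, 2] → best response A (payoff 4)
  P1 vs Y: payoffs [5, 1] → best response A (payoff 5)
  P2 vs A: payoffs [3, 3] → best response X/Y (payoff 3)
  P2 vs B: payoffs [5, 2] → best response X (payoff 5)
Mutual best responses: (A,X), (A,Y) → Nash equilibria.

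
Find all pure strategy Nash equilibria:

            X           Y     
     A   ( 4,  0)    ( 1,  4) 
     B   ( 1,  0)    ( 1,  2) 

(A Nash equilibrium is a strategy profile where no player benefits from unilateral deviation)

Nash equilibrium: (A, Y), (B, Y)

Work:
Best responses:
  P1 vs X: payoffs [4, 1] → best response A (payoff 4)
  P1 vs Y: payoffs [1, 1] → best response A/B (payoff 1)
  P2 vs A: payoffs [0, 4] → best response Y (payoff 4)
  P2 vs B: payoffs [0, 2] → best response Y (payoff 2)
Mutual best responses: (A,Y), (B,Y) → Nash equilibria.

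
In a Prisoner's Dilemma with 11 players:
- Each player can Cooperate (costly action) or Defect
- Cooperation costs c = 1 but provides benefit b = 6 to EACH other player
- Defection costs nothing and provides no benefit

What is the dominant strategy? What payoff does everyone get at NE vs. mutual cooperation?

Dominant: Defect; NE payoff = 0; Coop payoff = 59

Work:
Defect dominates (saves cost c = 1, benefit to others is external)
NE: All defect → everyone gets 0
If all cooperate: each receives (10)×6 - 1 = 59
Social dilemma: 59 > 0 but NE gives 0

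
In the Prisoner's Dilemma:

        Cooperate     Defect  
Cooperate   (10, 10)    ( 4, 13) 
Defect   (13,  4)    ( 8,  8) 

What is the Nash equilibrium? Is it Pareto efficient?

(Defect, Defect) is NE; not Pareto efficient

Work:
Defect dominates Cooperate for both players:
If P2 cooperates: Defect (13) > Cooperate (10)
If P2 defects: Defect (8) > Cooperate (4)
NE: (Defect, Defect) with payoff (8, 8)
But (Cooperate, Cooperate) = (10, 10) Pareto dominates (8, 8)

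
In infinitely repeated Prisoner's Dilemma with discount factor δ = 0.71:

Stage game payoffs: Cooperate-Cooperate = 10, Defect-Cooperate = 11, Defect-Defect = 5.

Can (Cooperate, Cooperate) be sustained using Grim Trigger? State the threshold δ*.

δ* = 0.1667; since δ = 0.71 ≥ 0.1667, cooperation can be sustained

Work:
For Grim Trigger:
Cooperate forever: 10/(1-δ)
Defect then punished: 11 + 5·δ/(1-δ)
Need: 10/(1-δ) ≥ 11 + 5·δ/(1-δ)
Solving: δ ≥ (T-R)/(T-P) = (11-10)/(11-5) = 0.1667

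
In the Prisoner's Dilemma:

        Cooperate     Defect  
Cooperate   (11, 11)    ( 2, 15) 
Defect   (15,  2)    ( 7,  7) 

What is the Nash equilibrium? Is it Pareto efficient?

(Defect, Defect) is NE; not Pareto efficient

Work:
Defect dominates Cooperate for both players:
If P2 cooperates: Defect (15) > Cooperate (11)
If P2 defects: Defect (7) > Cooperate (2)
NE: (Defect, Defect) with payoff (7, 7)
But (Cooperate, Cooperate) = (11, 11) Pareto dominates (7, 7)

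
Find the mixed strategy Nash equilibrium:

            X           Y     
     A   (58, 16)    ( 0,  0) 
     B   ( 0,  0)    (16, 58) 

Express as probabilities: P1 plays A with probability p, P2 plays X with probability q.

p = 0.7838, q = 0.2162

Work:
Find probabilities that make opponent indifferent:
P2 chooses q to make P1 indifferent between A and B
P1 chooses p to make P2 indifferent between X and Y
Mixed NE: P1 plays (A: 0.7838, B: 0.2162), P2 plays (X: 0.2162, Y: 0.7838)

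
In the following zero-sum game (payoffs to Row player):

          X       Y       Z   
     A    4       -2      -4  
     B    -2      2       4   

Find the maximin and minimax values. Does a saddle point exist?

Maximin = -2, Minimax = 2, Saddle: False

Work:
Row minimums: [-4, -2] → maximin = -2
Column maximums: [4, 2, 4] → minimax = 2
No saddle point (maximin ≠ minimax). Mixed strategy needed.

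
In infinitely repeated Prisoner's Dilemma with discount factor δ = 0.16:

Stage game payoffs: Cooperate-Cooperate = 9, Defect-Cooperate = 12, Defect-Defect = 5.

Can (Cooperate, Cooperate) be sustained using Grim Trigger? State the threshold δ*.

δ* = 0.4286; since δ = 0.16 < 0.4286, cooperation cannot be sustained

Work:
For Grim Trigger:
Cooperate forever: 9/(1-δ)
Defect then punished: 12 + 5·δ/(1-δ)
Need: 9/(1-δ) ≥ 12 + 5·δ/(1-δ)
Solving: δ ≥ (T-R)/(T-P) = (12-9)/(12-5) = 0.4286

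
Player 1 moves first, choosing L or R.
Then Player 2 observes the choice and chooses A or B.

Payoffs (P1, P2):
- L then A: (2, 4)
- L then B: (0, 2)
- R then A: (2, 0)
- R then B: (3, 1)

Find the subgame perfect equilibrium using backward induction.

P1 plays R, P2 plays A after L and B after R; Payoff (3, 1)

Work:
Backward induction:
After L: P2 chooses A → P1 gets 2
After R: P2 chooses B → P1 gets 3
P1 chooses R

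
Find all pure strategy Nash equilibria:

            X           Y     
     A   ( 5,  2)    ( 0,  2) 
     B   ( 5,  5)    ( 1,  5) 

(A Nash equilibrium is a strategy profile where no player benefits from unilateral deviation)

Nash equilibrium: (A, X), (B, X), (B, Y)

Work:
Best responses:
  P1 vs X: payoffs [5, 5] → best response A/B (payoff 5)
  P1 vs Y: payoffs [0, 1] → best response B (payoff 1)
  P2 vs A: payoffs [2, 2] → best response X/Y (payoff 2)
  P2 vs B: payoffs [5, 5] → best response X/Y (payoff 5)
Mutual best responses: (A,X), (B,X), (B,Y) → Nash equilibria.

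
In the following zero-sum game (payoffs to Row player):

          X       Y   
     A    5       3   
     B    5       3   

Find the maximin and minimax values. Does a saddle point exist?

Maximin = 3, Minimax = 3, Saddle: True

Work:
Row minimums: [3, 3] → maximin = 3
Column maximums: [5, 3] → minimax = 3
Saddle point exists! Game value = 3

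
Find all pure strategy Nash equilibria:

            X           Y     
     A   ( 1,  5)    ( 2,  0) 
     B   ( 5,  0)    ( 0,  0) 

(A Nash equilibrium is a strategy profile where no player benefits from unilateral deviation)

Nash equilibrium: (B, X)

Work:
Best responses:
  P1 vs X: payoffs [1, 5] → best response B (payoff 5)
  P1 vs Y: payoffs [2, 0] → best response A (payoff 2)
  P2 vs A: payoffs [5, 0] → best response X (payoff 5)
  P2 vs B: payoffs [0, 0] → best response X/Y (payoff 0)
Mutual best responses: (B,X) → Nash equilibria.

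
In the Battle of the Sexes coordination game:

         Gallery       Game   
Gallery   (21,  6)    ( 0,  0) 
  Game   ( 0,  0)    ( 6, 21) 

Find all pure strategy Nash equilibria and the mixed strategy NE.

Pure NE: (Gallery, Gallery) and (Game, Game); Mixed NE: p = 0.7778, q = 0.2222

Work:
Check pure NE:
(Gallery, Gallery): (21, 6) - no unilateral deviation beneficial
(Game, Game): (6, 21) - no unilateral deviation beneficial
Mixed NE: P1 plays Gallery with p = 0.7778, P2 plays Gallery with q = 0.2222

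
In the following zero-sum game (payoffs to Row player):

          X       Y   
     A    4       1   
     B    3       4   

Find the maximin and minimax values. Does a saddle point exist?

Maximin = 3, Minimax = 4, Saddle: False

Work:
Row minimums: [1, 3] → maximin = 3
Column maximums: [4, 4] → minimax = 4
No saddle point (maximin ≠ minimax). Mixed strategy needed.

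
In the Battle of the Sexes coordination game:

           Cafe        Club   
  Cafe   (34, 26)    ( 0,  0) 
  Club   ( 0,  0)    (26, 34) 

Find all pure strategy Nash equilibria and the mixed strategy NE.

Pure NE: (Cafe, Cafe) and (Club, Club); Mixed NE: p = 0.5667, q = 0.4333

Work:
Check pure NE:
(Cafe, Cafe): (34, 26) - no unilateral deviation beneficial
(Club, Club): (26, 34) - no unilateral deviation beneficial
Mixed NE: P1 plays Cafe with p = 0.5667, P2 plays Cafe with q = 0.4333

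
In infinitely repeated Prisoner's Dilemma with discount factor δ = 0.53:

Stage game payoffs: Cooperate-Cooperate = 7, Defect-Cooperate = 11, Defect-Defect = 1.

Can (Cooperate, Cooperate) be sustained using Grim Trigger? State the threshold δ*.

δ* = 0.4; since δ = 0.53 ≥ 0.4, cooperation can be sustained

Work:
For Grim Trigger:
Cooperate forever: 7/(1-δ)
Defect then punished: 11 + 1·δ/(1-δ)
Need: 7/(1-δ) ≥ 11 + 1·δ/(1-δ)
Solving: δ ≥ (T-R)/(T-P) = (11-7)/(11-1) = 0.4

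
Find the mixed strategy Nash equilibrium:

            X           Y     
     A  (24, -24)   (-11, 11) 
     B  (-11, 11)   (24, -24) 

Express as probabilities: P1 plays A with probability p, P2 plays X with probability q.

p = 0.5, q = 0.5

Work:
Find probabilities that make opponent indifferent:
P2 chooses q to make P1 indifferent between A and B
P1 chooses p to make P2 indifferent between X and Y
Mixed NE: P1 plays (A: 0.5, B: 0.5), P2 plays (X: 0.5, Y: 0.5)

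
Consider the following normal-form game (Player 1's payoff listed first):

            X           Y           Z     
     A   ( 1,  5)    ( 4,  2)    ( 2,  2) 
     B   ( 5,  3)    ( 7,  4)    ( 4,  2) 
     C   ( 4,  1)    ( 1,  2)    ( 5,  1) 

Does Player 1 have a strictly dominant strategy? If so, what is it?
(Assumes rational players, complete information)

No strictly dominant strategy exists for Player 1

Work:
A strategy strictly dominates another if it gives a strictly higher payoff against every opponent action. Compare each pair of P1's strategies column-by-column:
  A vs B: [1 vs 5, 4 vs 7, 2 vs 4] → A does not strictly dominate B (column X: 1 ≤ 5)
  A vs C: [1 vs 4, 4 vs 1, 2 vs 5] → A does not strictly dominate C (column X: 1 ≤ 4)
  B vs A: [5 vs 1, 7 vs 4, 4 vs 2] → B strictly dominates A
  B vs C: [5 vs 4, 7 vs 1, 4 vs 5] → B does not strictly dominate C (column Z: 4 ≤ 5)
  C vs A: [4 vs 1, 1 vs 4, 5 vs 2] → C does not strictly dominate A (column Y: 1 ≤ 4)
  C vs B: [4 vs 5, 1 vs 7, 5 vs 4] → C does not strictly dominate B (column X: 4 ≤ 5)
No single strategy strictly dominates all others → no strictly dominant strategy.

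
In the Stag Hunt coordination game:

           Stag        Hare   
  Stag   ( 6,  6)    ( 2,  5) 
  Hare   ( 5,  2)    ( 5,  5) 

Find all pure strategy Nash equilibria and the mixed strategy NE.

Pure NE: (Stag, Stag) and (Hare, Hare); Mixed NE: p = 0.75, q = 0.75

Work:
Check pure NE:
(Stag, Stag): (6, 6) - no unilateral deviation beneficial
(Hare, Hare): (5, 5) - no unilateral deviation beneficial
Mixed NE: P1 plays Stag with p = 0.75, P2 plays Stag with q = 0.75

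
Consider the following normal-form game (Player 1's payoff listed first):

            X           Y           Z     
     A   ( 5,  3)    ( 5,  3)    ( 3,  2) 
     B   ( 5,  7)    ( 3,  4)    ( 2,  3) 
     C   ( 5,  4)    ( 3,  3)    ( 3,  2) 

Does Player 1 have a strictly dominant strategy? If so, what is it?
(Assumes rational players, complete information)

No strictly dominant strategy exists for Player 1

Work:
A strategy strictly dominates another if it gives a strictly higher payoff against every opponent action. Compare each pair of P1's strategies column-by-column:
  A vs B: [5 vs 5, 5 vs 3, 3 vs 2] → A does not strictly dominate B (column X: 5 ≤ 5)
  A vs C: [5 vs 5, 5 vs 3, 3 vs 3] → A does not strictly dominate C (column X: 5 ≤ 5)
  B vs A: [5 vs 5, 3 vs 5, 2 vs 3] → B does not strictly dominate A (column X: 5 ≤ 5)
  B vs C: [5 vs 5, 3 vs 3, 2 vs 3] → B does not strictly dominate C (column X: 5 ≤ 5)
  C vs A: [5 vs 5, 3 vs 5, 3 vs 3] → C does not strictly dominate A (column X: 5 ≤ 5)
  C vs B: [5 vs 5, 3 vs 3, 3 vs 2] → C does not strictly dominate B (column X: 5 ≤ 5)
No single strategy strictly dominates all others → no strictly dominant strategy.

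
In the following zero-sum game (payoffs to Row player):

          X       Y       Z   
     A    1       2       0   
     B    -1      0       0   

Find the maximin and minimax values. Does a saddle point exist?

Maximin = 0, Minimax = 0, Saddle: True

Work:
Row minimums: [0, -1] → maximin = 0
Column maximums: [1, 2, 0] → minimax = 0
Saddle point exists! Game value = 0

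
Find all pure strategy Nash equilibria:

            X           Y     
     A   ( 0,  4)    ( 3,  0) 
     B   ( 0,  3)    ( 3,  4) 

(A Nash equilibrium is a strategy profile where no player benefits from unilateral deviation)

Nash equilibrium: (A, X), (B, Y)

Work:
Best responses:
  P1 vs X: payoffs [0, 0] → best response A/B (payoff 0)
  P1 vs Y: payoffs [3, 3] → best response A/B (payoff 3)
  P2 vs A: payoffs [4, 0] → best response X (payoff 4)
  P2 vs B: payoffs [3, 4] → best response Y (payoff 4)
Mutual best responses: (A,X), (B,Y) → Nash equilibria.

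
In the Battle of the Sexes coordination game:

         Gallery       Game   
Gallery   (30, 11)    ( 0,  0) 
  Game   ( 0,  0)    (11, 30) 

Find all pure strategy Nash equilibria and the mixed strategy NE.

Pure NE: (Gallery, Gallery) and (Game, Game); Mixed NE: p = 0.7317, q = 0.2683

Work:
Check pure NE:
(Gallery, Gallery): (30, 11) - no unilateral deviation beneficial
(Game, Game): (11, 30) - no unilateral deviation beneficial
Mixed NE: P1 plays Gallery with p = 0.7317, P2 plays Gallery with q = 0.2683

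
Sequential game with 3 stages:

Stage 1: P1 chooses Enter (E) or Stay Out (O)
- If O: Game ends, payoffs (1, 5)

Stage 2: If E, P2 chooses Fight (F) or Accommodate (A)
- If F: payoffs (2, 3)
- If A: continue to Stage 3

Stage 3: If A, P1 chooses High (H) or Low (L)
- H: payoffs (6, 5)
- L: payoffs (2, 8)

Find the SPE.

SPE: (E, A, H); Outcome (6, 5)

Work:
Stage 3: P1 chooses H (6 vs 2)
Stage 2: P2: F->3, A->5 (anticipating H). Choose A
Stage 1: P1: O->1, E->6 (anticipating A, H). Choose E
SPE path: E -> A -> H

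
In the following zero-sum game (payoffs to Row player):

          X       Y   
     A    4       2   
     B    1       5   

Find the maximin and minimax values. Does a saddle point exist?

Maximin = 2, Minimax = 4, Saddle: False

Work:
Row minimums: [2, 1] → maximin = 2
Column maximums: [4, 5] → minimax = 4
No saddle point (maximin ≠ minimax). Mixed strategy needed.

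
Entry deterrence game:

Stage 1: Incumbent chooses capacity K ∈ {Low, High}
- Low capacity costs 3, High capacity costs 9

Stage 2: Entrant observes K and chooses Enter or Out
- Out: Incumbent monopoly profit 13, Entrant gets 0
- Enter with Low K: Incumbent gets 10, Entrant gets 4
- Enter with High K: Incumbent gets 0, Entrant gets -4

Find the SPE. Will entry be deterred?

SPE: (Low, Enter|Low, Out|High); Entry not deterred. Incumbent net profit = 7, Entrant gets 4

Work:
After Low K: Entrant enters (4 > 0)
After High K: Entrant stays out (-4 < 0)
Incumbent: Low → 10−3=7, High → 13−9=4
Incumbent chooses Low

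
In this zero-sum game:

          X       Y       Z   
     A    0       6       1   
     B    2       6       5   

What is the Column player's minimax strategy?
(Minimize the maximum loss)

Column should play X, value = 2

Work:
Column player minimizes Row's maximum payoff:
Column X: max payoff to Row = 2
Column Y: max payoff to Row = 6
Column Z: max payoff to Row = 5
Minimum is 2, achieved by column X.
Minimax strategy: X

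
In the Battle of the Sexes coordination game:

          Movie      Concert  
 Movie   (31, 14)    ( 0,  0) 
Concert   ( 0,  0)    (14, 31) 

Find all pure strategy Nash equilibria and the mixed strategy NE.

Pure NE: (Movie, Movie) and (Concert, Concert); Mixed NE: p = 0.6889, q = 0.3111

Work:
Check pure NE:
(Movie, Movie): (31, 14) - no unilateral deviation beneficial
(Concert, Concert): (14, 31) - no unilateral deviation beneficial
Mixed NE: P1 plays Movie with p = 0.6889, P2 plays Movie with q = 0.3111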